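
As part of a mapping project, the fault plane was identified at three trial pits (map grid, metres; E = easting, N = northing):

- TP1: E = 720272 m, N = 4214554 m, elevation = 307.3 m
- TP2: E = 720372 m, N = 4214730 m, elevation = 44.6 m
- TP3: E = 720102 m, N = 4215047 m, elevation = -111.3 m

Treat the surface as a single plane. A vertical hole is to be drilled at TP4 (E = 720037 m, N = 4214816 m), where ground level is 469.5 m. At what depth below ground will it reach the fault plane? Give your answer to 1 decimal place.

282.7 m

Two edge vectors: TP1→TP2 = (100, 176, -262.7), TP1→TP3 = (-170, 493, -418.6).
Normal n = (TP1→TP2) × (TP1→TP3) = (55837.5, 86519, 79220).
So ∂z/∂E = −n_x/n_z = −0.704840949 and ∂z/∂N = −n_y/n_z = −1.092135824.
Intercept c from TP1: 307.3 + 507677.20 + 4602865.41 = 5110849.91.
At (720037, 4214816): z_contact = −507511.56 − 4603151.55 + 5110849.91 = 186.80 m.
Depth below ground = 469.5 − 186.80 = 282.7 m.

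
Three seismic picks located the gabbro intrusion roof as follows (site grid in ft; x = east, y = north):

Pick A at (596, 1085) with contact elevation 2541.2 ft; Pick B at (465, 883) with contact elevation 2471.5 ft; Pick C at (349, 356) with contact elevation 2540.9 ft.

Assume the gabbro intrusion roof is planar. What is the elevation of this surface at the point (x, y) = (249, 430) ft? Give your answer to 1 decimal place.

2401.7 ft

Two edge vectors: Pick A→Pick B = (-131, -202, -69.7), Pick A→Pick C = (-247, -729, -0.3).
Normal n = (Pick A→Pick B) × (Pick A→Pick C) = (-50750.7, 17176.6, 45605).
So ∂z/∂x = −n_x/n_z = 1.112832 and ∂z/∂y = −n_y/n_z = −0.376639.
Intercept c from Pick A: 2541.2 − 663.25 + 408.65 = 2286.60.
At (249, 430): z = 277.1 − 162.0 + 2286.60 = 2401.7 ft.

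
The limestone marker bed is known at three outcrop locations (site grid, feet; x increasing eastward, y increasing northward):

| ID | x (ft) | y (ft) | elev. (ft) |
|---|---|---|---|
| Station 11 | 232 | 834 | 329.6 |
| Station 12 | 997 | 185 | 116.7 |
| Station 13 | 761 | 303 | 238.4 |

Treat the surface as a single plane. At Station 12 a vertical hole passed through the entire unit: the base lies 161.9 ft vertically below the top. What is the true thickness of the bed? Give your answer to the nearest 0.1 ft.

Let the plane be z = a·x + b·y + c.
Station 12−Station 11: 765a − 649b = −212.9;  Station 13−Station 11: 529a − 531b = −91.2.
Solving gives a = −0.85638, b = −0.68140.
|∇z| = √(a²+b²) = 1.09439, so dip δ = arctan(1.09439) = 47.58°.
True thickness = vertical thickness × cos δ = 161.9 × cos 47.58° = 109.2 ft.

109.2 ft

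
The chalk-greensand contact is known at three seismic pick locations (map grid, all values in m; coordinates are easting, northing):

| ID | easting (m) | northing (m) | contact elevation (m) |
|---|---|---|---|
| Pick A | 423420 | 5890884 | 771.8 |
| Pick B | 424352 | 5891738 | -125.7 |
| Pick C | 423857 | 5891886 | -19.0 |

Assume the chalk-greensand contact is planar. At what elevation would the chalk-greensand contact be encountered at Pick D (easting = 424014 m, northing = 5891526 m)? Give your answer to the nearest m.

140 m

Two edge vectors: Pick A→Pick B = (932, 854, -897.5), Pick A→Pick C = (437, 1002, -790.8).
Normal n = (Pick A→Pick B) × (Pick A→Pick C) = (223951.8, 344818.1, 560666).
So ∂z/∂easting = −n_x/n_z = −0.39943888 and ∂z/∂northing = −n_y/n_z = −0.61501518.
Intercept c from Pick A: 771.8 + 169130.41 + 3622983.07 = 3792885.29.
At (424014, 5891526): z = −169367.7 − 3623377.9 + 3792885.29 = 139.7 m.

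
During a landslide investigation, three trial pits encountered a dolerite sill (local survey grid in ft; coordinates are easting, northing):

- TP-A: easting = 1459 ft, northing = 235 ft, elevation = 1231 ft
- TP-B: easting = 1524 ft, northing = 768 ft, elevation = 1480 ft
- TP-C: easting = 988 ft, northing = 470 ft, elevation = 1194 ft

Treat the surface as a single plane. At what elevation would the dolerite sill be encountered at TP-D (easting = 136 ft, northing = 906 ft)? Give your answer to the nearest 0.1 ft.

1131.8 ft

Two edge vectors: TP-A→TP-B = (65, 533, 249), TP-A→TP-C = (-471, 235, -37).
Normal n = (TP-A→TP-B) × (TP-A→TP-C) = (-78236, -114874, 266318).
So ∂z/∂easting = −n_x/n_z = 0.293769 and ∂z/∂northing = −n_y/n_z = 0.431341.
Intercept c from TP-A: 1231 − 428.61 − 101.37 = 701.03.
At (136, 906): z = 40.0 + 390.8 + 701.03 = 1131.8 ft.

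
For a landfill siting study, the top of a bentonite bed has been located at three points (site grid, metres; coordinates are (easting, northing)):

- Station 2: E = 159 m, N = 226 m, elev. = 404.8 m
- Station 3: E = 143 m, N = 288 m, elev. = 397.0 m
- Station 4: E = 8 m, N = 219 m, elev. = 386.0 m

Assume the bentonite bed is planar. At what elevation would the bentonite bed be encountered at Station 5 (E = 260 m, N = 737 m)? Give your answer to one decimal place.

370.5 m

Let the plane be z = a·E + b·N + c.
Station 3−Station 2: −16a + 62b = −7.8;  Station 4−Station 2: −151a − 7b = −18.8.
Solving gives a = 0.12879, b = −0.09257.
Then c = 404.8 − a·159 − b·226 = 405.24.
At (260, 737): z = 33.5 − 68.2 + 405.24 = 370.5 m.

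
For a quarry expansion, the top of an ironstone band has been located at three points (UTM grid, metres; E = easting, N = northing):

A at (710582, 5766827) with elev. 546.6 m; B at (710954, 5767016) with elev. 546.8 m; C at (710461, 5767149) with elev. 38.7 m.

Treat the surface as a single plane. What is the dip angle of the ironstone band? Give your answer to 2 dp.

Two edge vectors: A→B = (372, 189, 0.2), A→C = (-121, 322, -507.9).
Normal n = (A→B) × (A→C) = (-96057.5, 188914.6, 142653).
So ∂z/∂E = −n_x/n_z = 0.67336 and ∂z/∂N = −n_y/n_z = −1.32429.
Gradient magnitude |∇z| = √(a² + b²) = √(0.45342 + 1.75376) = 1.48566.
True dip = arctan(1.48566) = 56.06°, dipping toward NNW (azimuth ≈ 333°).

56.06°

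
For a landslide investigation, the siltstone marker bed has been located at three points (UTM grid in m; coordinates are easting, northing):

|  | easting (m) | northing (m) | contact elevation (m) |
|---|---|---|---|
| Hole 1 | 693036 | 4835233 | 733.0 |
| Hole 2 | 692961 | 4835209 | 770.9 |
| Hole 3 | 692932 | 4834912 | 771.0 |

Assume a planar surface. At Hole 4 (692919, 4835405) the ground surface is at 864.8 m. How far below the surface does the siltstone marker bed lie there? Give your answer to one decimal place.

Two edge vectors: Hole 1→Hole 2 = (-75, -24, 37.9), Hole 1→Hole 3 = (-104, -321, 38).
Normal n = (Hole 1→Hole 2) × (Hole 1→Hole 3) = (11253.9, -1091.6, 21579).
So ∂z/∂easting = −n_x/n_z = −0.521520923 and ∂z/∂northing = −n_y/n_z = 0.050586218.
Intercept c from Hole 1: 733 + 361432.77 − 244596.15 = 117569.62.
At (692919, 4835405): z_contact = −361371.76 + 244604.85 + 117569.62 = 802.72 m.
Depth below ground = 864.8 − 802.72 = 62.1 m.

62.1 m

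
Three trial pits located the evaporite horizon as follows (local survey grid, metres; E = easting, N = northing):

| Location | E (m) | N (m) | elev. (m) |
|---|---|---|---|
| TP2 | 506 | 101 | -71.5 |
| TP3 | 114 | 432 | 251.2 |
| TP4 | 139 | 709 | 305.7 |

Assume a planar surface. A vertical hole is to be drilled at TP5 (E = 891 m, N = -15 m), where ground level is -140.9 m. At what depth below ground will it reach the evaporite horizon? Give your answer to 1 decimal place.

Two edge vectors: TP2→TP3 = (-392, 331, 322.7), TP2→TP4 = (-367, 608, 377.2).
Normal n = (TP2→TP3) × (TP2→TP4) = (-71348.4, 29431.5, -116859).
So ∂z/∂E = −n_x/n_z = −0.61055 and ∂z/∂N = −n_y/n_z = 0.25185.
Intercept c from TP2: -71.5 + 308.94 − 25.44 = 212.00.
At (891, -15): z_contact = −544.00 − 3.78 + 212.00 = -335.78 m.
Depth below ground = -140.9 − (-335.78) = 194.9 m.

194.9 m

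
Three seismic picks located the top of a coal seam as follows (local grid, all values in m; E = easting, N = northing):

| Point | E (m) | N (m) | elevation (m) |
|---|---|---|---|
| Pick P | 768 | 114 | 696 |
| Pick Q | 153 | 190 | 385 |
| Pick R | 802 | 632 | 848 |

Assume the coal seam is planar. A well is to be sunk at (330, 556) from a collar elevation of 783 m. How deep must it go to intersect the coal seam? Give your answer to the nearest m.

208 m

Two edge vectors: Pick P→Pick Q = (-615, 76, -311), Pick P→Pick R = (34, 518, 152).
Normal n = (Pick P→Pick Q) × (Pick P→Pick R) = (172650, 82906, -321154).
So ∂z/∂E = −n_x/n_z = 0.53759 and ∂z/∂N = −n_y/n_z = 0.25815.
Intercept c from Pick P: 696 − 412.87 − 29.43 = 253.70.
At (330, 556): z_contact = 177.4 + 143.5 + 253.70 = 574.6 m.
Depth below ground = 783 − 574.6 = 208 m.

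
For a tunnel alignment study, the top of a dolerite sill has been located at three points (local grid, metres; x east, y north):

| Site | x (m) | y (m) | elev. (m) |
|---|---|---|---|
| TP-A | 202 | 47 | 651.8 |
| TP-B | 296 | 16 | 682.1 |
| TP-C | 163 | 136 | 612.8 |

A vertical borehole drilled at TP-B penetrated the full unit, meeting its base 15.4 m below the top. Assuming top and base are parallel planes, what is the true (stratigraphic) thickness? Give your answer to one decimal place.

14.3 m

Let the plane be z = a·x + b·y + c.
TP-B−TP-A: 94a − 31b = 30.3;  TP-C−TP-A: −39a + 89b = −39.
Solving gives a = 0.20787, b = −0.34711.
|∇z| = √(a²+b²) = 0.40459, so dip δ = arctan(0.40459) = 22.03°.
True thickness = vertical thickness × cos δ = 15.4 × cos 22.03° = 14.3 m.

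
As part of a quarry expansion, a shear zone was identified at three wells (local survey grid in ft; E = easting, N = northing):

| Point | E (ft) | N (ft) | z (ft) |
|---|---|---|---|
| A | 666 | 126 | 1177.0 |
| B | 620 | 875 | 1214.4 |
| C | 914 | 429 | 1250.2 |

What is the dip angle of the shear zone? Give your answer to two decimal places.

Two edge vectors: A→B = (-46, 749, 37.4), A→C = (248, 303, 73.2).
Normal n = (A→B) × (A→C) = (43494.6, 12642.4, -199690).
So ∂z/∂E = −n_x/n_z = 0.21781 and ∂z/∂N = −n_y/n_z = 0.06331.
Gradient magnitude |∇z| = √(a² + b²) = √(0.04744 + 0.00401) = 0.22683.
True dip = arctan(0.22683) = 12.78°, dipping toward WSW (azimuth ≈ 254°).

12.78°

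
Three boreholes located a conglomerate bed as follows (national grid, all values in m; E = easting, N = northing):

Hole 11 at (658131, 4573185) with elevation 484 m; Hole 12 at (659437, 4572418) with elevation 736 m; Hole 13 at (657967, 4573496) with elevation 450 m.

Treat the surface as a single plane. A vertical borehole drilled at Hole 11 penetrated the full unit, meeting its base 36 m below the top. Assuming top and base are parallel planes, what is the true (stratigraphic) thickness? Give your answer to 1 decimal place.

35.4 m

Let the plane be z = a·E + b·N + c.
Hole 12−Hole 11: 1306a − 767b = 252;  Hole 13−Hole 11: −164a + 311b = −34.
Solving gives a = 0.18651, b = −0.01097.
|∇z| = √(a²+b²) = 0.18683, so dip δ = arctan(0.18683) = 10.58°.
True thickness = vertical thickness × cos δ = 36 × cos 10.58° = 35.4 m.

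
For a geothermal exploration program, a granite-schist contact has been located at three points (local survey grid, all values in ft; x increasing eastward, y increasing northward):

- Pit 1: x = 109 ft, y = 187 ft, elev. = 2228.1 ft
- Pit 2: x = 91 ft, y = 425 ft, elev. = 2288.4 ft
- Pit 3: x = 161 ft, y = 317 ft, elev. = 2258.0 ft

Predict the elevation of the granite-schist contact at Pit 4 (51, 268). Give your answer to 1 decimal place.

2251.2 ft

Let the plane be z = a·x + b·y + c.
Pit 2−Pit 1: −18a + 238b = 60.3;  Pit 3−Pit 1: 52a + 130b = 29.9.
Solving gives a = −0.04912, b = 0.24965.
Then c = 2228.1 − a·109 − b·187 = 2186.77.
At (51, 268): z = −2.5 + 66.9 + 2186.77 = 2251.2 ft.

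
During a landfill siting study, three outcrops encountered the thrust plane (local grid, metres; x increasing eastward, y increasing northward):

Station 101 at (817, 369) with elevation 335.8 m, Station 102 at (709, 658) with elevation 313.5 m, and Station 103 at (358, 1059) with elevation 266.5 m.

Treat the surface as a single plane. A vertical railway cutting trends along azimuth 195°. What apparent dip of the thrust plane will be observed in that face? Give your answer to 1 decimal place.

Let the plane be z = a·x + b·y + c.
Station 102−Station 101: −108a + 289b = −22.3;  Station 103−Station 101: −459a + 690b = −69.3.
Solving gives a = 0.07983, b = −0.04733.
Unit vector along 195° is (sin 195°, cos 195°) = (-0.2588, -0.9659).
Slope in that direction = a·(-0.2588) + b·(-0.9659) = 0.02505.
Apparent dip = arctan|0.02505| = 1.4° (true dip is 5.3°, so apparent ≤ true as expected).

1.4°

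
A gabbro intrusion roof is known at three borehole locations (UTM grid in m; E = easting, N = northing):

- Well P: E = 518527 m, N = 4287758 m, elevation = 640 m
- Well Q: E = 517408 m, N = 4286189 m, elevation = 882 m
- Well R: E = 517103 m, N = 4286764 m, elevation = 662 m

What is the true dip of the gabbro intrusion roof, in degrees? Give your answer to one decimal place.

Let the plane be z = a·E + b·N + c.
Well Q−Well P: −1119a − 1569b = 242;  Well R−Well P: −1424a − 994b = 22.
Solving gives a = 0.18363, b = −0.28520.
Gradient magnitude |∇z| = √(a² + b²) = √(0.03372 + 0.08134) = 0.33921.
True dip = arctan(0.33921) = 18.7°, dipping toward NNW (azimuth ≈ 327°).

18.7°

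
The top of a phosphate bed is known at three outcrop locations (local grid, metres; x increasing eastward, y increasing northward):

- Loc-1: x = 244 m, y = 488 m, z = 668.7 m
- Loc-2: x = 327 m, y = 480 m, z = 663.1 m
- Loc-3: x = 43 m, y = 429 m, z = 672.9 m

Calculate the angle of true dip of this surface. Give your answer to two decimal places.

Let the plane be z = a·x + b·y + c.
Loc-2−Loc-1: 83a − 8b = −5.6;  Loc-3−Loc-1: −201a − 59b = 4.2.
Solving gives a = −0.05596, b = 0.11945.
Gradient magnitude |∇z| = √(a² + b²) = √(0.00313 + 0.01427) = 0.13190.
True dip = arctan(0.13190) = 7.51°, dipping toward SSE (azimuth ≈ 155°).

7.51°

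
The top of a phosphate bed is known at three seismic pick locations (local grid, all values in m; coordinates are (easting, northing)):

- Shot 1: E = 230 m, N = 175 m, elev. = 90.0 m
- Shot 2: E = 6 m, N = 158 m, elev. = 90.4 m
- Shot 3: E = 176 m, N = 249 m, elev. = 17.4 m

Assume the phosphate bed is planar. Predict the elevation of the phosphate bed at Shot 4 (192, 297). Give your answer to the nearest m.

Two edge vectors: Shot 1→Shot 2 = (-224, -17, 0.4), Shot 1→Shot 3 = (-54, 74, -72.6).
Normal n = (Shot 1→Shot 2) × (Shot 1→Shot 3) = (1204.6, -16284, -17494).
So ∂z/∂E = −n_x/n_z = 0.06886 and ∂z/∂N = −n_y/n_z = −0.93083.
Intercept c from Shot 1: 90 − 15.84 + 162.90 = 237.06.
At (192, 297): z = 13.2 − 276.5 + 237.06 = -26.2 m.

-26 m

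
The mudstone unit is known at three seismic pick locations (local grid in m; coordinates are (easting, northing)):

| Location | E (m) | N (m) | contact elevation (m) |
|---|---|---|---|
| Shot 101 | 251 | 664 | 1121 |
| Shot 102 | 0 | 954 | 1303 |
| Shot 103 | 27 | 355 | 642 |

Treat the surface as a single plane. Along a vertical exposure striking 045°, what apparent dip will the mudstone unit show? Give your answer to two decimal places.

Two edge vectors: Shot 101→Shot 102 = (-251, 290, 182), Shot 101→Shot 103 = (-224, -309, -479).
Normal n = (Shot 101→Shot 102) × (Shot 101→Shot 103) = (-82672, -160997, 142519).
So ∂z/∂E = −n_x/n_z = 0.58008 and ∂z/∂N = −n_y/n_z = 1.12965.
Unit vector along 045° is (sin 45°, cos 45°) = (0.7071, 0.7071).
Slope in that direction = a·(0.7071) + b·(0.7071) = 1.20896.
Apparent dip = arctan|1.20896| = 50.40° (true dip is 51.8°, so apparent ≤ true as expected).

50.40°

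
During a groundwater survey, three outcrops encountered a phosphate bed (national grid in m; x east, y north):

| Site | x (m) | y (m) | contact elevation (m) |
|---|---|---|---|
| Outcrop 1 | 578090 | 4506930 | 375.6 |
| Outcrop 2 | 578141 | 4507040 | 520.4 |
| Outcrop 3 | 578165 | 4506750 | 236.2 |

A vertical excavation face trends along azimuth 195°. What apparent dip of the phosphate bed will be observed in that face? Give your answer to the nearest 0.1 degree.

Let the plane be z = a·x + b·y + c.
Outcrop 2−Outcrop 1: 51a + 110b = 144.8;  Outcrop 3−Outcrop 1: 75a − 180b = −139.4.
Solving gives a = 0.61561, b = 1.03095.
Unit vector along 195° is (sin 195°, cos 195°) = (-0.2588, -0.9659).
Slope in that direction = a·(-0.2588) + b·(-0.9659) = −1.15515.
Apparent dip = arctan|1.15515| = 49.1° (true dip is 50.2°, so apparent ≤ true as expected).

49.1°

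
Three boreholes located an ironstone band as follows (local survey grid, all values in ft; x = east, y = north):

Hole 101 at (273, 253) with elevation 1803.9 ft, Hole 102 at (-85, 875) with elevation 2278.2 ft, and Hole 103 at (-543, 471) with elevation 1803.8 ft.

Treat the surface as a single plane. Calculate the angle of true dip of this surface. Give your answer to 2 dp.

43.01°

Two edge vectors: Hole 101→Hole 102 = (-358, 622, 474.3), Hole 101→Hole 103 = (-816, 218, -0.1).
Normal n = (Hole 101→Hole 102) × (Hole 101→Hole 103) = (-103459.6, -387064.6, 429508).
So ∂z/∂x = −n_x/n_z = 0.24088 and ∂z/∂y = −n_y/n_z = 0.90118.
Gradient magnitude |∇z| = √(a² + b²) = √(0.05802 + 0.81213) = 0.93282.
True dip = arctan(0.93282) = 43.01°, dipping toward SSW (azimuth ≈ 195°).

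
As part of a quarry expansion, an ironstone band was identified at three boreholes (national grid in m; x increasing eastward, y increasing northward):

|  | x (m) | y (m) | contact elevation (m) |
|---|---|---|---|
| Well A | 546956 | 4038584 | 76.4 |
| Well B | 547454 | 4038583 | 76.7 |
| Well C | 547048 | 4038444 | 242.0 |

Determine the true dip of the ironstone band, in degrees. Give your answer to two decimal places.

Two edge vectors: Well A→Well B = (498, -1, 0.3), Well A→Well C = (92, -140, 165.6).
Normal n = (Well A→Well B) × (Well A→Well C) = (-123.6, -82441.2, -69628).
So ∂z/∂x = −n_x/n_z = −0.00178 and ∂z/∂y = −n_y/n_z = −1.18402.
Gradient magnitude |∇z| = √(a² + b²) = √(0.00000 + 1.40191) = 1.18402.
True dip = arctan(1.18402) = 49.82°, dipping toward N (azimuth ≈ 000°).

49.82°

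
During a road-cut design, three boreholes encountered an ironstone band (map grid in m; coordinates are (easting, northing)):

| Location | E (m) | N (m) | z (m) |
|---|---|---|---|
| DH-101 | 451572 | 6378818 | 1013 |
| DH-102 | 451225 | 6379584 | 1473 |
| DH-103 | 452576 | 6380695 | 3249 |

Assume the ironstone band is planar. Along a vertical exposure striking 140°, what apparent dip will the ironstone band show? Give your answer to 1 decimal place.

Two edge vectors: DH-101→DH-102 = (-347, 766, 460), DH-101→DH-103 = (1004, 1877, 2236).
Normal n = (DH-101→DH-102) × (DH-101→DH-103) = (849356, 1237732, -1420383).
So ∂z/∂E = −n_x/n_z = 0.59798 and ∂z/∂N = −n_y/n_z = 0.87141.
Unit vector along 140° is (sin 140°, cos 140°) = (0.6428, -0.7660).
Slope in that direction = a·(0.6428) + b·(-0.7660) = −0.28316.
Apparent dip = arctan|0.28316| = 15.8° (true dip is 46.6°, so apparent ≤ true as expected).

15.8°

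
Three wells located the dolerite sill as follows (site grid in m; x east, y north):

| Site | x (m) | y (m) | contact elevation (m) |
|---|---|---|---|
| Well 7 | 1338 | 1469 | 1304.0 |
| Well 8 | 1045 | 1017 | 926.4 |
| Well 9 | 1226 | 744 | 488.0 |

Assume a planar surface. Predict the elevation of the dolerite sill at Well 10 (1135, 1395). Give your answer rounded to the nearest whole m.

Let the plane be z = a·x + b·y + c.
Well 8−Well 7: −293a − 452b = −377.6;  Well 9−Well 7: −112a − 725b = −816.
Solving gives a = −0.58759, b = 1.21629.
Then c = 1304 − a·1338 − b·1469 = 303.46.
At (1135, 1395): z = −666.9 + 1696.7 + 303.46 = 1333.3 m.

1333 m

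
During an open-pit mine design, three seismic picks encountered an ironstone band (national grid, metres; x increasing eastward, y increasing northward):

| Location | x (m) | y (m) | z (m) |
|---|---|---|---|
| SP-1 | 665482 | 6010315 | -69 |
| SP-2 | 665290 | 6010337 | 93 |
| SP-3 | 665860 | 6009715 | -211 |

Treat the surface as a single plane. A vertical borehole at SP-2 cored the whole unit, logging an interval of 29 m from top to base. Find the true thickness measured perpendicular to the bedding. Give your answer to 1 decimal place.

Let the plane be z = a·x + b·y + c.
SP-2−SP-1: −192a + 22b = 162;  SP-3−SP-1: 378a − 600b = −142.
Solving gives a = −0.88017, b = −0.31784.
|∇z| = √(a²+b²) = 0.93580, so dip δ = arctan(0.93580) = 43.10°.
True thickness = vertical thickness × cos δ = 29 × cos 43.10° = 21.2 m.

21.2 m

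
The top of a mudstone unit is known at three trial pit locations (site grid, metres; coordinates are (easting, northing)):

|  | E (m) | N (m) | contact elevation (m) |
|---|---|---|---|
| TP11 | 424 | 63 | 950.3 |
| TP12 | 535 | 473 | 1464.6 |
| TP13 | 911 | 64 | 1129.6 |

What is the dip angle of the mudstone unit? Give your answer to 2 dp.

50.47°

Two edge vectors: TP11→TP12 = (111, 410, 514.3), TP11→TP13 = (487, 1, 179.3).
Normal n = (TP11→TP12) × (TP11→TP13) = (72998.7, 230561.8, -199559).
So ∂z/∂E = −n_x/n_z = 0.36580 and ∂z/∂N = −n_y/n_z = 1.15536.
Gradient magnitude |∇z| = √(a² + b²) = √(0.13381 + 1.33485) = 1.21188.
True dip = arctan(1.21188) = 50.47°, dipping toward SSW (azimuth ≈ 198°).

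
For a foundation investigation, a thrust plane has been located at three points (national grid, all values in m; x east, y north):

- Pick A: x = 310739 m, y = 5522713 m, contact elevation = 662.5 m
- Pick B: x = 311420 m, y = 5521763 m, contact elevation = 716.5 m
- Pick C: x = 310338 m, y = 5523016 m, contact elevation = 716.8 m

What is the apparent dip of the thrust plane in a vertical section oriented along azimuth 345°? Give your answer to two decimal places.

12.61°

Two edge vectors: Pick A→Pick B = (681, -950, 54), Pick A→Pick C = (-401, 303, 54.3).
Normal n = (Pick A→Pick B) × (Pick A→Pick C) = (-67947, -58632.3, -174607).
So ∂z/∂x = −n_x/n_z = −0.38914 and ∂z/∂y = −n_y/n_z = −0.33580.
Unit vector along 345° is (sin 345°, cos 345°) = (-0.2588, 0.9659).
Slope in that direction = a·(-0.2588) + b·(0.9659) = −0.22364.
Apparent dip = arctan|0.22364| = 12.61° (true dip is 27.2°, so apparent ≤ true as expected).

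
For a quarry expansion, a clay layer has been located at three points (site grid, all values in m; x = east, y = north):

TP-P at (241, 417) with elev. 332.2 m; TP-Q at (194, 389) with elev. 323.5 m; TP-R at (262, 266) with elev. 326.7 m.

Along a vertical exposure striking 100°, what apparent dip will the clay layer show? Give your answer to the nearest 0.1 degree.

7.9°

Let the plane be z = a·x + b·y + c.
TP-Q−TP-P: −47a − 28b = −8.7;  TP-R−TP-P: 21a − 151b = −5.5.
Solving gives a = 0.15090, b = 0.05741.
Unit vector along 100° is (sin 100°, cos 100°) = (0.9848, -0.1736).
Slope in that direction = a·(0.9848) + b·(-0.1736) = 0.13864.
Apparent dip = arctan|0.13864| = 7.9° (true dip is 9.2°, so apparent ≤ true as expected).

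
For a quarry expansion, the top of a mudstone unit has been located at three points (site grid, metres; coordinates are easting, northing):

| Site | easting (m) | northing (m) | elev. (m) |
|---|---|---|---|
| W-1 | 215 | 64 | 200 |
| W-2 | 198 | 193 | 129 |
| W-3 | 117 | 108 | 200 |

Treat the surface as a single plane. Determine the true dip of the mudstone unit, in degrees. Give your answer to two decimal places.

Two edge vectors: W-1→W-2 = (-17, 129, -71), W-1→W-3 = (-98, 44, 0).
Normal n = (W-1→W-2) × (W-1→W-3) = (3124, 6958, 11894).
So ∂z/∂easting = −n_x/n_z = −0.26265 and ∂z/∂northing = −n_y/n_z = −0.58500.
Gradient magnitude |∇z| = √(a² + b²) = √(0.06899 + 0.34223) = 0.64126.
True dip = arctan(0.64126) = 32.67°, dipping toward NNE (azimuth ≈ 024°).

32.67°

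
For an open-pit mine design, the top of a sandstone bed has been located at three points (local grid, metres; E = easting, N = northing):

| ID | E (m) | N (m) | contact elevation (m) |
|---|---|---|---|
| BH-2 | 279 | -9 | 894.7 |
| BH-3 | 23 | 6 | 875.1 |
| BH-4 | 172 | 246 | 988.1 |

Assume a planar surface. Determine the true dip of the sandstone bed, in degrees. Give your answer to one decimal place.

22.8°

Let the plane be z = a·E + b·N + c.
BH-3−BH-2: −256a + 15b = −19.6;  BH-4−BH-2: −107a + 255b = 93.4.
Solving gives a = 0.10049, b = 0.40844.
Gradient magnitude |∇z| = √(a² + b²) = √(0.01010 + 0.16683) = 0.42062.
True dip = arctan(0.42062) = 22.8°, dipping toward SSW (azimuth ≈ 194°).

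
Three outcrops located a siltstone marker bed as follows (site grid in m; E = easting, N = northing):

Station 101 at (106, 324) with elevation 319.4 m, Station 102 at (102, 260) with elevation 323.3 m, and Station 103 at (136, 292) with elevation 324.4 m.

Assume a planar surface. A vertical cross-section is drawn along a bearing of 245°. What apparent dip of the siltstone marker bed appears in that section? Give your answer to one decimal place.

3.3°

Let the plane be z = a·E + b·N + c.
Station 102−Station 101: −4a − 64b = 3.9;  Station 103−Station 101: 30a − 32b = 5.
Solving gives a = 0.09531, b = −0.06689.
Unit vector along 245° is (sin 245°, cos 245°) = (-0.9063, -0.4226).
Slope in that direction = a·(-0.9063) + b·(-0.4226) = −0.05811.
Apparent dip = arctan|0.05811| = 3.3° (true dip is 6.6°, so apparent ≤ true as expected).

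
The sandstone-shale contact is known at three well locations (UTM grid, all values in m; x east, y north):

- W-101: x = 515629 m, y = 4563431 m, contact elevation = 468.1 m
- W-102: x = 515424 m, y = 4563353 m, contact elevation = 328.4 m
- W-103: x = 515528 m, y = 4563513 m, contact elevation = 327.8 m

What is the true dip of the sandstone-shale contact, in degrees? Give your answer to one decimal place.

47.3°

Two edge vectors: W-101→W-102 = (-205, -78, -139.7), W-101→W-103 = (-101, 82, -140.3).
Normal n = (W-101→W-102) × (W-101→W-103) = (22398.8, -14651.8, -24688).
So ∂z/∂x = −n_x/n_z = 0.90727 and ∂z/∂y = −n_y/n_z = −0.59348.
Gradient magnitude |∇z| = √(a² + b²) = √(0.82315 + 0.35222) = 1.08414.
True dip = arctan(1.08414) = 47.3°, dipping toward WNW (azimuth ≈ 303°).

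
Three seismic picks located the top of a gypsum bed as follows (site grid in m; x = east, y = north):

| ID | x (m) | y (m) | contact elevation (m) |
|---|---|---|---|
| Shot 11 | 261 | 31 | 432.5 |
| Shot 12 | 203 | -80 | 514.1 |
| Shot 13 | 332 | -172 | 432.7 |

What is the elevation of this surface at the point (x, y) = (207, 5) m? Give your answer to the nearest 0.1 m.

Let the plane be z = a·x + b·y + c.
Shot 12−Shot 11: −58a − 111b = 81.6;  Shot 13−Shot 11: 71a − 203b = 0.2.
Solving gives a = −0.84165, b = −0.29535.
Then c = 432.5 − a·261 − b·31 = 661.33.
At (207, 5): z = −174.2 − 1.5 + 661.33 = 485.6 m.

485.6 m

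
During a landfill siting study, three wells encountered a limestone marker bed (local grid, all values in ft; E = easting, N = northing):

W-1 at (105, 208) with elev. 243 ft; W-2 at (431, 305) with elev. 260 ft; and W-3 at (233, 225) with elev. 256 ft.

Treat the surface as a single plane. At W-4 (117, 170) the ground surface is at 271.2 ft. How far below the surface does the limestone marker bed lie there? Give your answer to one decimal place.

15.1 ft

Let the plane be z = a·E + b·N + c.
W-2−W-1: 326a + 97b = 17;  W-3−W-1: 128a + 17b = 13.
Solving gives a = 0.14140, b = −0.29997.
Then c = 243 − a·105 − b·208 = 290.55.
At (117, 170): z_contact = 16.54 − 51.00 + 290.55 = 256.10 ft.
Depth below ground = 271.2 − 256.10 = 15.1 ft.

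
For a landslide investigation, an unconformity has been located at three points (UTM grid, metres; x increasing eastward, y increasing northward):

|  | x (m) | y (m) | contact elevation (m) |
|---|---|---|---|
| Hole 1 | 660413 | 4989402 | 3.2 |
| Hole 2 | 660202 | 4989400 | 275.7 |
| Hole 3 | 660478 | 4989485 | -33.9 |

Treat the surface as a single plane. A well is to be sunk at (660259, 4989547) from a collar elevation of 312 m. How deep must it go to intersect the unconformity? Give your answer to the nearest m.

Two edge vectors: Hole 1→Hole 2 = (-211, -2, 272.5), Hole 1→Hole 3 = (65, 83, -37.1).
Normal n = (Hole 1→Hole 2) × (Hole 1→Hole 3) = (-22543.3, 9884.4, -17383).
So ∂z/∂x = −n_x/n_z = −1.29685900 and ∂z/∂y = −n_y/n_z = 0.56862452.
Intercept c from Hole 1: 3.2 + 856462.54 − 2837096.31 = −1980630.57.
At (660259, 4989547): z_contact = −856262.8 + 2837178.8 − 1980630.57 = 285.4 m.
Depth below ground = 312 − 285.4 = 27 m.

27 m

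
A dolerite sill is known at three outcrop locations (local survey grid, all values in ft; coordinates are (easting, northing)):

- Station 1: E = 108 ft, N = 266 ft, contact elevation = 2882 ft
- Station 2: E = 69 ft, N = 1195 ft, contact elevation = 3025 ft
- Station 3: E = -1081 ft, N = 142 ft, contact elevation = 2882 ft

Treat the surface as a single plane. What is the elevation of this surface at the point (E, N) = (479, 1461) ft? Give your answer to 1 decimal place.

3059.2 ft

Two edge vectors: Station 1→Station 2 = (-39, 929, 143), Station 1→Station 3 = (-1189, -124, 0).
Normal n = (Station 1→Station 2) × (Station 1→Station 3) = (17732, -170027, 1109417).
So ∂z/∂E = −n_x/n_z = −0.015983 and ∂z/∂N = −n_y/n_z = 0.153258.
Intercept c from Station 1: 2882 + 1.73 − 40.77 = 2842.96.
At (479, 1461): z = −7.7 + 223.9 + 2842.96 = 3059.2 ft.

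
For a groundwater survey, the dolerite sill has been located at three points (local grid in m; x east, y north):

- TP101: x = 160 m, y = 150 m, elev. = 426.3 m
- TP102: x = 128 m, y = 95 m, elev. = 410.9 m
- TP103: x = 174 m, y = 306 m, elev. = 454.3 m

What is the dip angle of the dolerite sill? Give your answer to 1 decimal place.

14.6°

Two edge vectors: TP101→TP102 = (-32, -55, -15.4), TP101→TP103 = (14, 156, 28).
Normal n = (TP101→TP102) × (TP101→TP103) = (862.4, 680.4, -4222).
So ∂z/∂x = −n_x/n_z = 0.20426 and ∂z/∂y = −n_y/n_z = 0.16116.
Gradient magnitude |∇z| = √(a² + b²) = √(0.04172 + 0.02597) = 0.26018.
True dip = arctan(0.26018) = 14.6°, dipping toward SW (azimuth ≈ 232°).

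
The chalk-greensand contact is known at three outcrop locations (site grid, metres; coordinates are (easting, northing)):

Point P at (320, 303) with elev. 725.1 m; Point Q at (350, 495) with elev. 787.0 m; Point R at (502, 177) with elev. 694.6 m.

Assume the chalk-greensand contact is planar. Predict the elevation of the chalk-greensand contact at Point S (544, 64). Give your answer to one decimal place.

661.2 m

Two edge vectors: Point P→Point Q = (30, 192, 61.9), Point P→Point R = (182, -126, -30.5).
Normal n = (Point P→Point Q) × (Point P→Point R) = (1943.4, 12180.8, -38724).
So ∂z/∂E = −n_x/n_z = 0.05019 and ∂z/∂N = −n_y/n_z = 0.31455.
Intercept c from Point P: 725.1 − 16.06 − 95.31 = 613.73.
At (544, 64): z = 27.3 + 20.1 + 613.73 = 661.2 m.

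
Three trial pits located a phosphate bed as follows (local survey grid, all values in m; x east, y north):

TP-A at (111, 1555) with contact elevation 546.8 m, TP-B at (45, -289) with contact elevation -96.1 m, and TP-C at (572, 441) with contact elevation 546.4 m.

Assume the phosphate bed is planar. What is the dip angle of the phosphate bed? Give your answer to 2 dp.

Let the plane be z = a·x + b·y + c.
TP-B−TP-A: −66a − 1844b = −642.9;  TP-C−TP-A: 461a − 1114b = −0.4.
Solving gives a = 0.77463, b = 0.32092.
Gradient magnitude |∇z| = √(a² + b²) = √(0.60005 + 0.10299) = 0.83847.
True dip = arctan(0.83847) = 39.98°, dipping toward WSW (azimuth ≈ 247°).

39.98°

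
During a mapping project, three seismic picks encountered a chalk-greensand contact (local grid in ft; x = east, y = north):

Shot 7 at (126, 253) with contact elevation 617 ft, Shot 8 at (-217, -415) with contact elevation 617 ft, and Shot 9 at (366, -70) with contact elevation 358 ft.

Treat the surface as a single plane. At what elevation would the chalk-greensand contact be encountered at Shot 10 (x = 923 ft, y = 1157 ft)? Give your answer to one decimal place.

Let the plane be z = a·x + b·y + c.
Shot 8−Shot 7: −343a − 668b = 0;  Shot 9−Shot 7: 240a − 323b = −259.
Solving gives a = −0.638164, b = 0.327680.
Then c = 617 − a·126 − b·253 = 614.51.
At (923, 1157): z = −589.0 + 379.1 + 614.51 = 404.6 ft.

404.6 ft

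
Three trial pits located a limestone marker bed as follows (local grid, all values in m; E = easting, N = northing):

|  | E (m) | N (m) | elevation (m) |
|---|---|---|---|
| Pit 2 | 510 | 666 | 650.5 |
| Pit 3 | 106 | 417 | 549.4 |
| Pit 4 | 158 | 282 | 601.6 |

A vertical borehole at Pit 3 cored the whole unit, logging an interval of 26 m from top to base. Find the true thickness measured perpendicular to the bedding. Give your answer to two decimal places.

Let the plane be z = a·E + b·N + c.
Pit 3−Pit 2: −404a − 249b = −101.1;  Pit 4−Pit 2: −352a − 384b = −48.9.
Solving gives a = 0.39483, b = −0.23458.
|∇z| = √(a²+b²) = 0.45926, so dip δ = arctan(0.45926) = 24.67°.
True thickness = vertical thickness × cos δ = 26 × cos 24.67° = 23.63 m.

23.63 m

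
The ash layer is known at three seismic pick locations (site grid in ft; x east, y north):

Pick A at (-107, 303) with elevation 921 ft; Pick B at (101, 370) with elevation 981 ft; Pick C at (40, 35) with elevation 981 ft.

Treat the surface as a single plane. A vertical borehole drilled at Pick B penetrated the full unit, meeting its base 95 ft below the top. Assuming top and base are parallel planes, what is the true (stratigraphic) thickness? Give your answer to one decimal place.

Two edge vectors: Pick A→Pick B = (208, 67, 60), Pick A→Pick C = (147, -268, 60).
Normal n = (Pick A→Pick B) × (Pick A→Pick C) = (20100, -3660, -65593).
So ∂z/∂x = −n_x/n_z = 0.30644 and ∂z/∂y = −n_y/n_z = −0.05580.
|∇z| = √(a²+b²) = 0.31147, so dip δ = arctan(0.31147) = 17.30°.
True thickness = vertical thickness × cos δ = 95 × cos 17.30° = 90.7 ft.

90.7 ft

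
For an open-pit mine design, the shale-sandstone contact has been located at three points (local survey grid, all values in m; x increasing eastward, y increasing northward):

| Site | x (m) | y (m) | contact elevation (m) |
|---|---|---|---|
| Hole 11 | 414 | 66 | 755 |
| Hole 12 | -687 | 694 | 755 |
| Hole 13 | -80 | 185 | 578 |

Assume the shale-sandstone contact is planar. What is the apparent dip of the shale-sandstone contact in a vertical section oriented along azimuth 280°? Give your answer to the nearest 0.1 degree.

22.9°

Two edge vectors: Hole 11→Hole 12 = (-1101, 628, 0), Hole 11→Hole 13 = (-494, 119, -177).
Normal n = (Hole 11→Hole 12) × (Hole 11→Hole 13) = (-111156, -194877, 179213).
So ∂z/∂x = −n_x/n_z = 0.62025 and ∂z/∂y = −n_y/n_z = 1.08740.
Unit vector along 280° is (sin 280°, cos 280°) = (-0.9848, 0.1736).
Slope in that direction = a·(-0.9848) + b·(0.1736) = −0.42200.
Apparent dip = arctan|0.42200| = 22.9° (true dip is 51.4°, so apparent ≤ true as expected).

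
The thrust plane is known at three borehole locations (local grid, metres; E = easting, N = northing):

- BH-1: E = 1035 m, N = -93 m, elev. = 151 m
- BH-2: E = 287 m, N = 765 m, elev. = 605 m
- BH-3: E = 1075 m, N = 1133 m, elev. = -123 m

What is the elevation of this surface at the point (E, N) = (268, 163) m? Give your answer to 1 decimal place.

Two edge vectors: BH-1→BH-2 = (-748, 858, 454), BH-1→BH-3 = (40, 1226, -274).
Normal n = (BH-1→BH-2) × (BH-1→BH-3) = (-791696, -186792, -951368).
So ∂z/∂E = −n_x/n_z = −0.832166 and ∂z/∂N = −n_y/n_z = −0.196340.
Intercept c from BH-1: 151 + 861.29 − 18.26 = 994.03.
At (268, 163): z = −223.0 − 32.0 + 994.03 = 739.0 m.

739.0 m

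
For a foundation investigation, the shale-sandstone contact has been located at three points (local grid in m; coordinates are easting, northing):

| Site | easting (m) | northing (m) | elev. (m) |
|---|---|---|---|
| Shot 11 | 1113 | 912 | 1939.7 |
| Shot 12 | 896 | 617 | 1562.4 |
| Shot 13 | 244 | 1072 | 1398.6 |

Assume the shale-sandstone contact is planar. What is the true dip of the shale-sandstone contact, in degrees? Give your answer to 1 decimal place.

46.3°

Two edge vectors: Shot 11→Shot 12 = (-217, -295, -377.3), Shot 11→Shot 13 = (-869, 160, -541.1).
Normal n = (Shot 11→Shot 12) × (Shot 11→Shot 13) = (219992.5, 210455, -291075).
So ∂z/∂easting = −n_x/n_z = 0.75579 and ∂z/∂northing = −n_y/n_z = 0.72303.
Gradient magnitude |∇z| = √(a² + b²) = √(0.57122 + 0.52277) = 1.04594.
True dip = arctan(1.04594) = 46.3°, dipping toward SW (azimuth ≈ 226°).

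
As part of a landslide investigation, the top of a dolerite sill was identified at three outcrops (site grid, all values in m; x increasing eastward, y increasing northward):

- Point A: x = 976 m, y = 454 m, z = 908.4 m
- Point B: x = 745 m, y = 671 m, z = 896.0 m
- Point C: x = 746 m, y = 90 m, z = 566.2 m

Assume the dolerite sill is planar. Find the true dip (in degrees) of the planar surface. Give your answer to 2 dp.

Two edge vectors: Point A→Point B = (-231, 217, -12.4), Point A→Point C = (-230, -364, -342.2).
Normal n = (Point A→Point B) × (Point A→Point C) = (-78771, -76196.2, 133994).
So ∂z/∂x = −n_x/n_z = 0.58787 and ∂z/∂y = −n_y/n_z = 0.56865.
Gradient magnitude |∇z| = √(a² + b²) = √(0.34559 + 0.32337) = 0.81790.
True dip = arctan(0.81790) = 39.28°, dipping toward SW (azimuth ≈ 226°).

39.28°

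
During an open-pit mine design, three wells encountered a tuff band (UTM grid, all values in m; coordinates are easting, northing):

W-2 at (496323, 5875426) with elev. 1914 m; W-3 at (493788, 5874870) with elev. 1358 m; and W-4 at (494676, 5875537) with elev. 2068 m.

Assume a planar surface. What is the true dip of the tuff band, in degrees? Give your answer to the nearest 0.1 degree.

Let the plane be z = a·easting + b·northing + c.
W-3−W-2: −2535a − 556b = −556;  W-4−W-2: −1647a + 111b = 154.
Solving gives a = −0.01997, b = 1.09106.
Gradient magnitude |∇z| = √(a² + b²) = √(0.00040 + 1.19040) = 1.09124.
True dip = arctan(1.09124) = 47.5°, dipping toward S (azimuth ≈ 179°).

47.5°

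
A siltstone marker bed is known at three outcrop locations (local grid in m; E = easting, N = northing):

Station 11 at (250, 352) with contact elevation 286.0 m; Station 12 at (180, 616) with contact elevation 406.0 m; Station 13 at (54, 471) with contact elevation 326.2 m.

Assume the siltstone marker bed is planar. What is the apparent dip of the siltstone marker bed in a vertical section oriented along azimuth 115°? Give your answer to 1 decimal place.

7.1°

Two edge vectors: Station 11→Station 12 = (-70, 264, 120), Station 11→Station 13 = (-196, 119, 40.2).
Normal n = (Station 11→Station 12) × (Station 11→Station 13) = (-3667.2, -20706, 43414).
So ∂z/∂E = −n_x/n_z = 0.08447 and ∂z/∂N = −n_y/n_z = 0.47694.
Unit vector along 115° is (sin 115°, cos 115°) = (0.9063, -0.4226).
Slope in that direction = a·(0.9063) + b·(-0.4226) = −0.12501.
Apparent dip = arctan|0.12501| = 7.1° (true dip is 25.8°, so apparent ≤ true as expected).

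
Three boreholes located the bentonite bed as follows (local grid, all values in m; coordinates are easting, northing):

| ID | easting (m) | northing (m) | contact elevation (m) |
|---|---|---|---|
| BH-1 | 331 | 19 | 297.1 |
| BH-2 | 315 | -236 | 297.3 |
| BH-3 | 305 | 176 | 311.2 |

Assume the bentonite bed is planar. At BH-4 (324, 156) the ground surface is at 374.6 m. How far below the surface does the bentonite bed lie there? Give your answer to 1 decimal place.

Two edge vectors: BH-1→BH-2 = (-16, -255, 0.2), BH-1→BH-3 = (-26, 157, 14.1).
Normal n = (BH-1→BH-2) × (BH-1→BH-3) = (-3626.9, 220.4, -9142).
So ∂z/∂easting = −n_x/n_z = −0.39673 and ∂z/∂northing = −n_y/n_z = 0.02411.
Intercept c from BH-1: 297.1 + 131.32 − 0.46 = 427.96.
At (324, 156): z_contact = −128.54 + 3.76 + 427.96 = 303.18 m.
Depth below ground = 374.6 − 303.18 = 71.4 m.

71.4 m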